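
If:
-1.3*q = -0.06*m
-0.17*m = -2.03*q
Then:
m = 0.00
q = 0.00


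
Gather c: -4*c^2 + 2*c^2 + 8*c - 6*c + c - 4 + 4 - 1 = -2*c^2 + 3*c - 1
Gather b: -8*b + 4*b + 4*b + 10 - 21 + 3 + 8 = 0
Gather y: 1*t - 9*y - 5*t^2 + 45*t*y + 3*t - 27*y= -5*t^2 + 4*t + y*(45*t - 36)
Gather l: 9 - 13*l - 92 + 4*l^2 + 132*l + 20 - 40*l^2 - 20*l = -36*l^2 + 99*l - 63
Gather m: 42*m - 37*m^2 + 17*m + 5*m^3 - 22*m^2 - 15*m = 5*m^3 - 59*m^2 + 44*m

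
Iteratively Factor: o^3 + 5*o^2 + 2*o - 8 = (o + 4)*(o^2 + o - 2) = (o + 2)*(o + 4)*(o - 1)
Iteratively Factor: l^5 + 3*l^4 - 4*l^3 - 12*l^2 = (l - 2)*(l^4 + 5*l^3 + 6*l^2) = (l - 2)*(l + 2)*(l^3 + 3*l^2) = (l - 2)*(l + 2)*(l + 3)*(l^2) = l*(l - 2)*(l + 2)*(l + 3)*(l)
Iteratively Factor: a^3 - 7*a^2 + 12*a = (a - 4)*(a^2 - 3*a) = a*(a - 4)*(a - 3)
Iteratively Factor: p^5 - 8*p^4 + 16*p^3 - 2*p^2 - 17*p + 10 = (p - 2)*(p^4 - 6*p^3 + 4*p^2 + 6*p - 5) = (p - 2)*(p - 1)*(p^3 - 5*p^2 - p + 5) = (p - 2)*(p - 1)*(p + 1)*(p^2 - 6*p + 5) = (p - 5)*(p - 2)*(p - 1)*(p + 1)*(p - 1)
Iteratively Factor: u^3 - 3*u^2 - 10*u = (u)*(u^2 - 3*u - 10) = u*(u - 5)*(u + 2)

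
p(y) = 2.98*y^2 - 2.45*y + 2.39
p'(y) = 5.96*y - 2.45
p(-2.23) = 22.67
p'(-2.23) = -15.74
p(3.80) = 36.11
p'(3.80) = 20.20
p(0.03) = 2.32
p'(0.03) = -2.27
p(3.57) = 31.62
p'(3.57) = 18.83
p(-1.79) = 16.32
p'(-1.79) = -13.12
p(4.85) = 60.60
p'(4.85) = 26.46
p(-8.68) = 248.18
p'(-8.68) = -54.18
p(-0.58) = 4.81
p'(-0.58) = -5.91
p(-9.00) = 265.82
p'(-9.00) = -56.09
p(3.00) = 21.86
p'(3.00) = 15.43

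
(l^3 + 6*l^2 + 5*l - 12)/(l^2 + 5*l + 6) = (l^2 + 3*l - 4)/(l + 2)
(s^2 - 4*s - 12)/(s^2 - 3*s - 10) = (s - 6)/(s - 5)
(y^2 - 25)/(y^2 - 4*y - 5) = (y + 5)/(y + 1)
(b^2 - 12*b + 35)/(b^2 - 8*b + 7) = (b - 5)/(b - 1)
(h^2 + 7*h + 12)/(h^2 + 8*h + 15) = (h + 4)/(h + 5)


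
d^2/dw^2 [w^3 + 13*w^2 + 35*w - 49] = 6*w + 26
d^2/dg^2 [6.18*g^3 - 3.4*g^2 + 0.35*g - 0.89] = 37.08*g - 6.8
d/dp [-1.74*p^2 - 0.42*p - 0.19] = -3.48*p - 0.42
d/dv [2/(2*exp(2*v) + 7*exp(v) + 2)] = (-8*exp(v) - 14)*exp(v)/(2*exp(2*v) + 7*exp(v) + 2)^2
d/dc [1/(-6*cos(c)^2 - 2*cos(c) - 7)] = -2*(6*cos(c) + 1)*sin(c)/(6*cos(c)^2 + 2*cos(c) + 7)^2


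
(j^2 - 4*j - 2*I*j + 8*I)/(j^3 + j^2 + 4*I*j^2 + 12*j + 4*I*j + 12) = (j - 4)/(j^2 + j*(1 + 6*I) + 6*I)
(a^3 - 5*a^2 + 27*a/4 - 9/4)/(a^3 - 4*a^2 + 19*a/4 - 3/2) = (a - 3)/(a - 2)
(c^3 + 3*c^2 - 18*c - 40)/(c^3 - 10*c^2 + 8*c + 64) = (c + 5)/(c - 8)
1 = 1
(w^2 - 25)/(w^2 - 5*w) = (w + 5)/w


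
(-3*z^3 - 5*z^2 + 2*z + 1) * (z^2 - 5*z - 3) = -3*z^5 + 10*z^4 + 36*z^3 + 6*z^2 - 11*z - 3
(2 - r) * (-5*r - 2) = 5*r^2 - 8*r - 4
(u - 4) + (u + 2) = 2*u - 2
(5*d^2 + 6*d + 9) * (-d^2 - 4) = -5*d^4 - 6*d^3 - 29*d^2 - 24*d - 36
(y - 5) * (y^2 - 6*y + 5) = y^3 - 11*y^2 + 35*y - 25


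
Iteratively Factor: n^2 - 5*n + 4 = (n - 1)*(n - 4)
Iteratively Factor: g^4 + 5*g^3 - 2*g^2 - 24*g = (g + 4)*(g^3 + g^2 - 6*g) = (g + 3)*(g + 4)*(g^2 - 2*g) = (g - 2)*(g + 3)*(g + 4)*(g)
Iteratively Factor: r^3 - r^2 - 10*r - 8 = (r - 4)*(r^2 + 3*r + 2) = (r - 4)*(r + 2)*(r + 1)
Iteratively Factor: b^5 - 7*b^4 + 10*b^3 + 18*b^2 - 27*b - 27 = (b - 3)*(b^4 - 4*b^3 - 2*b^2 + 12*b + 9) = (b - 3)*(b + 1)*(b^3 - 5*b^2 + 3*b + 9) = (b - 3)^2*(b + 1)*(b^2 - 2*b - 3) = (b - 3)^3*(b + 1)*(b + 1)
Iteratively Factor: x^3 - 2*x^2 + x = (x - 1)*(x^2 - x) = (x - 1)^2*(x)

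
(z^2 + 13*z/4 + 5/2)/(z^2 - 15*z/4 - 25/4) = (z + 2)/(z - 5)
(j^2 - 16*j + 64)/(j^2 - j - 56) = (j - 8)/(j + 7)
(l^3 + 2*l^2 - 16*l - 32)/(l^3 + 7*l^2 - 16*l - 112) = (l + 2)/(l + 7)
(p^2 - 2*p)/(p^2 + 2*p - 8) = p/(p + 4)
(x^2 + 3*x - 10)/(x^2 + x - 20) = (x - 2)/(x - 4)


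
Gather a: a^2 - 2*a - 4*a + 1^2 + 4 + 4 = a^2 - 6*a + 9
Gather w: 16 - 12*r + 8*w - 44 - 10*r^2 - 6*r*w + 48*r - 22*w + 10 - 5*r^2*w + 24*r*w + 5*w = -10*r^2 + 36*r + w*(-5*r^2 + 18*r - 9) - 18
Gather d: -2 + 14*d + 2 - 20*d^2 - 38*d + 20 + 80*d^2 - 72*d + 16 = 60*d^2 - 96*d + 36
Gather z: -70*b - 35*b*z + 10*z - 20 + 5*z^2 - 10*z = -35*b*z - 70*b + 5*z^2 - 20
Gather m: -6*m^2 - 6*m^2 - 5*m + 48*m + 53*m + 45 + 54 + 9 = -12*m^2 + 96*m + 108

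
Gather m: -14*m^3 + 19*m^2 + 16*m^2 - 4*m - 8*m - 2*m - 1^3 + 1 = -14*m^3 + 35*m^2 - 14*m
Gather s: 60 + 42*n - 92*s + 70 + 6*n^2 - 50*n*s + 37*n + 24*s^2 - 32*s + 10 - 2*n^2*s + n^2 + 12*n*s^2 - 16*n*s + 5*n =7*n^2 + 84*n + s^2*(12*n + 24) + s*(-2*n^2 - 66*n - 124) + 140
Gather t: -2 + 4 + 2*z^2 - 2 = 2*z^2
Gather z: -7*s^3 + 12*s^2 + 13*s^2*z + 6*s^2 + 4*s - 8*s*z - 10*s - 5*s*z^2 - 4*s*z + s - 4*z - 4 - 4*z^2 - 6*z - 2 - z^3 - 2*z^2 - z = -7*s^3 + 18*s^2 - 5*s - z^3 + z^2*(-5*s - 6) + z*(13*s^2 - 12*s - 11) - 6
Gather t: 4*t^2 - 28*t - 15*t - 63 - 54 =4*t^2 - 43*t - 117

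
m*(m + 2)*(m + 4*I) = m^3 + 2*m^2 + 4*I*m^2 + 8*I*m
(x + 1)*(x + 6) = x^2 + 7*x + 6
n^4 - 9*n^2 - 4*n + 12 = (n - 3)*(n - 1)*(n + 2)^2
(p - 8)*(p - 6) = p^2 - 14*p + 48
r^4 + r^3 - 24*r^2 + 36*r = r*(r - 3)*(r - 2)*(r + 6)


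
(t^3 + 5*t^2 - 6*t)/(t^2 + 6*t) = t - 1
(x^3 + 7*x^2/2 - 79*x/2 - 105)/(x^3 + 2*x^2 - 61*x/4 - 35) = 2*(x^2 + x - 42)/(2*x^2 - x - 28)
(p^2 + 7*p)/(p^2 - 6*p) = (p + 7)/(p - 6)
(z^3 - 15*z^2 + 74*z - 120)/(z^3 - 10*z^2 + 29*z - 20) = (z - 6)/(z - 1)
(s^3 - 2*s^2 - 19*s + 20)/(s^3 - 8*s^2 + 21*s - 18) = (s^3 - 2*s^2 - 19*s + 20)/(s^3 - 8*s^2 + 21*s - 18)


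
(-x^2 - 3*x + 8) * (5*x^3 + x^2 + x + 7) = -5*x^5 - 16*x^4 + 36*x^3 - 2*x^2 - 13*x + 56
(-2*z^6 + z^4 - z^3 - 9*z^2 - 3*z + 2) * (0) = 0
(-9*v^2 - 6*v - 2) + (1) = -9*v^2 - 6*v - 1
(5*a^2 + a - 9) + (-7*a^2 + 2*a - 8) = -2*a^2 + 3*a - 17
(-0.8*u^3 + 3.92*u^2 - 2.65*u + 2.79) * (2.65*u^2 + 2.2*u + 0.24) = -2.12*u^5 + 8.628*u^4 + 1.4095*u^3 + 2.5043*u^2 + 5.502*u + 0.6696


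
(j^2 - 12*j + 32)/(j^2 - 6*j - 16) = (j - 4)/(j + 2)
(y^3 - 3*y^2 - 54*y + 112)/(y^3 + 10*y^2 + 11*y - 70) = (y - 8)/(y + 5)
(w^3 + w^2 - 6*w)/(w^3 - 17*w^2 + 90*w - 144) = w*(w^2 + w - 6)/(w^3 - 17*w^2 + 90*w - 144)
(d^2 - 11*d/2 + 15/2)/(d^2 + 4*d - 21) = (d - 5/2)/(d + 7)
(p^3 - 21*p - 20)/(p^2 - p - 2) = (p^2 - p - 20)/(p - 2)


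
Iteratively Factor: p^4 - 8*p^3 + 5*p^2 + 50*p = (p + 2)*(p^3 - 10*p^2 + 25*p) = (p - 5)*(p + 2)*(p^2 - 5*p) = (p - 5)^2*(p + 2)*(p)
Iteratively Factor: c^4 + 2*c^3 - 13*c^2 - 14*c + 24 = (c - 3)*(c^3 + 5*c^2 + 2*c - 8) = (c - 3)*(c + 2)*(c^2 + 3*c - 4) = (c - 3)*(c + 2)*(c + 4)*(c - 1)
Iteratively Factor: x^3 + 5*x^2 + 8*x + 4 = (x + 2)*(x^2 + 3*x + 2) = (x + 1)*(x + 2)*(x + 2)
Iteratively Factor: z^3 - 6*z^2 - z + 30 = (z - 3)*(z^2 - 3*z - 10) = (z - 3)*(z + 2)*(z - 5)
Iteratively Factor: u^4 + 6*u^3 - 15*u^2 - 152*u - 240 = (u + 3)*(u^3 + 3*u^2 - 24*u - 80) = (u + 3)*(u + 4)*(u^2 - u - 20) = (u + 3)*(u + 4)^2*(u - 5)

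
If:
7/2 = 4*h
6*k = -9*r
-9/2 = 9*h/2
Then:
No Solution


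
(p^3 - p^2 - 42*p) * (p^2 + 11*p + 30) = p^5 + 10*p^4 - 23*p^3 - 492*p^2 - 1260*p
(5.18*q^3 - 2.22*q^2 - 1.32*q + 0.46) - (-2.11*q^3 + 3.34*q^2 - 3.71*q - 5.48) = 7.29*q^3 - 5.56*q^2 + 2.39*q + 5.94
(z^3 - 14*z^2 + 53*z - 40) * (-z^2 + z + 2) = -z^5 + 15*z^4 - 65*z^3 + 65*z^2 + 66*z - 80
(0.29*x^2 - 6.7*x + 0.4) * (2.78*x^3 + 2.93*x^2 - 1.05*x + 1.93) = 0.8062*x^5 - 17.7763*x^4 - 18.8235*x^3 + 8.7667*x^2 - 13.351*x + 0.772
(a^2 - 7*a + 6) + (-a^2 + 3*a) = 6 - 4*a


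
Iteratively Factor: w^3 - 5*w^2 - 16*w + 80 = (w + 4)*(w^2 - 9*w + 20) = (w - 4)*(w + 4)*(w - 5)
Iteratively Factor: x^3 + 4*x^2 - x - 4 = (x - 1)*(x^2 + 5*x + 4) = (x - 1)*(x + 4)*(x + 1)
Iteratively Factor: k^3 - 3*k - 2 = (k + 1)*(k^2 - k - 2) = (k - 2)*(k + 1)*(k + 1)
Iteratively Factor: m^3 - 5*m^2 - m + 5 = (m - 1)*(m^2 - 4*m - 5) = (m - 1)*(m + 1)*(m - 5)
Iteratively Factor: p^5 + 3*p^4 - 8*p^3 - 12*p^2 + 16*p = (p + 2)*(p^4 + p^3 - 10*p^2 + 8*p) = (p - 2)*(p + 2)*(p^3 + 3*p^2 - 4*p) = (p - 2)*(p - 1)*(p + 2)*(p^2 + 4*p) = p*(p - 2)*(p - 1)*(p + 2)*(p + 4)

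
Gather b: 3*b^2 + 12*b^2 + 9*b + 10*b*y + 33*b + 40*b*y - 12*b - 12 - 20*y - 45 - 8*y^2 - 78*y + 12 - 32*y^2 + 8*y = 15*b^2 + b*(50*y + 30) - 40*y^2 - 90*y - 45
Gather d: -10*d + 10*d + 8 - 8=0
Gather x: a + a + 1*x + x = 2*a + 2*x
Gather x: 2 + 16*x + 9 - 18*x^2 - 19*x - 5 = -18*x^2 - 3*x + 6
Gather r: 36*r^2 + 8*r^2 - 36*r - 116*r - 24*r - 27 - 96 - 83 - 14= 44*r^2 - 176*r - 220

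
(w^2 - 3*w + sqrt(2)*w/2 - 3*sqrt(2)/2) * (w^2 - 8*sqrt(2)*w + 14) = w^4 - 15*sqrt(2)*w^3/2 - 3*w^3 + 6*w^2 + 45*sqrt(2)*w^2/2 - 18*w + 7*sqrt(2)*w - 21*sqrt(2)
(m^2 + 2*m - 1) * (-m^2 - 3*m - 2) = -m^4 - 5*m^3 - 7*m^2 - m + 2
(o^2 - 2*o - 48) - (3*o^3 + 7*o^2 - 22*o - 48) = -3*o^3 - 6*o^2 + 20*o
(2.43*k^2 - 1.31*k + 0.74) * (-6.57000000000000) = -15.9651*k^2 + 8.6067*k - 4.8618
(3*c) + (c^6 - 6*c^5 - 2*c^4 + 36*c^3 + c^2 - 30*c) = c^6 - 6*c^5 - 2*c^4 + 36*c^3 + c^2 - 27*c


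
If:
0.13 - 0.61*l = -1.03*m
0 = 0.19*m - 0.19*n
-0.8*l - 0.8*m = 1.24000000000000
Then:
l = -0.89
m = -0.66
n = -0.66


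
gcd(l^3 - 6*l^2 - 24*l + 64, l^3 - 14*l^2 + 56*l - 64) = l^2 - 10*l + 16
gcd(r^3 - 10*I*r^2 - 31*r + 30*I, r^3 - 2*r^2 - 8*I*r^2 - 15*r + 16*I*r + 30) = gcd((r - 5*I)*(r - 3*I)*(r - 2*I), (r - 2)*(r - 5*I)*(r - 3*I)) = r^2 - 8*I*r - 15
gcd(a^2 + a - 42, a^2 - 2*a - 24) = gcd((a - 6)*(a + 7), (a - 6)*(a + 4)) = a - 6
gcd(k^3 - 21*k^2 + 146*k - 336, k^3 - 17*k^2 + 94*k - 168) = k^2 - 13*k + 42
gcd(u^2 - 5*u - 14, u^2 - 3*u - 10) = u + 2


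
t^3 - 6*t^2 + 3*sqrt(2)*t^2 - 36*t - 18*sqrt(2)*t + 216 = (t - 6)*(t - 3*sqrt(2))*(t + 6*sqrt(2))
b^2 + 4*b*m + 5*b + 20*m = (b + 5)*(b + 4*m)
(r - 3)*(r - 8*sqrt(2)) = r^2 - 8*sqrt(2)*r - 3*r + 24*sqrt(2)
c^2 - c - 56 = (c - 8)*(c + 7)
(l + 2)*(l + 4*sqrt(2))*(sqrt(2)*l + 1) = sqrt(2)*l^3 + 2*sqrt(2)*l^2 + 9*l^2 + 4*sqrt(2)*l + 18*l + 8*sqrt(2)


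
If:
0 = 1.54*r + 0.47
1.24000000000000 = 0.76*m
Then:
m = 1.63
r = -0.31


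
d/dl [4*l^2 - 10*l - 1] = 8*l - 10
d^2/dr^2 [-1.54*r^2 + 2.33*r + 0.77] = -3.08000000000000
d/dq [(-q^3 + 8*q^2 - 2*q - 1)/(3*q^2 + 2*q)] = (-3*q^4 - 4*q^3 + 22*q^2 + 6*q + 2)/(q^2*(9*q^2 + 12*q + 4))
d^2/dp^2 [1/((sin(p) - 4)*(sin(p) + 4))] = 2*(-2*sin(p)^4 - 29*sin(p)^2 + 16)/((sin(p) - 4)^3*(sin(p) + 4)^3)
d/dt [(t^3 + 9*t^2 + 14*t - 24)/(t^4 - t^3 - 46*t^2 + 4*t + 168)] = (-t^4 - 6*t^3 + 29*t^2 + 68)/(t^6 - 14*t^5 + 41*t^4 + 112*t^3 - 376*t^2 - 224*t + 784)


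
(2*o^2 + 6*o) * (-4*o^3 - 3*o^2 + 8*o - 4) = -8*o^5 - 30*o^4 - 2*o^3 + 40*o^2 - 24*o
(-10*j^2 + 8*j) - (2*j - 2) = -10*j^2 + 6*j + 2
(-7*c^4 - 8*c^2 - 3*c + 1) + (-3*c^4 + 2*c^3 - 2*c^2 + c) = -10*c^4 + 2*c^3 - 10*c^2 - 2*c + 1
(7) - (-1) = 8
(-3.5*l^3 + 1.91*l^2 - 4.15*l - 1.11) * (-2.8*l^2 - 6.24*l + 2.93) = 9.8*l^5 + 16.492*l^4 - 10.5534*l^3 + 34.6003*l^2 - 5.2331*l - 3.2523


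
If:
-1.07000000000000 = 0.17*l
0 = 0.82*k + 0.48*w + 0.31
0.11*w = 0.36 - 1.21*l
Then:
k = -42.82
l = -6.29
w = 72.51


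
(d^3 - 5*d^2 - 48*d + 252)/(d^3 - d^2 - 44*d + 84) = (d - 6)/(d - 2)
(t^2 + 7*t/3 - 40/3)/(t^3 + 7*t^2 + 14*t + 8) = (3*t^2 + 7*t - 40)/(3*(t^3 + 7*t^2 + 14*t + 8))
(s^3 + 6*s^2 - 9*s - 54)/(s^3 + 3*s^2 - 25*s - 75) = (s^2 + 3*s - 18)/(s^2 - 25)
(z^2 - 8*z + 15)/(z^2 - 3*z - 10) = (z - 3)/(z + 2)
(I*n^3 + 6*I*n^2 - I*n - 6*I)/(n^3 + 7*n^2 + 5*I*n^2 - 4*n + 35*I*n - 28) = I*(n^3 + 6*n^2 - n - 6)/(n^3 + n^2*(7 + 5*I) + n*(-4 + 35*I) - 28)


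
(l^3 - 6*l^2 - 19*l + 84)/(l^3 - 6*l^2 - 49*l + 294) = (l^2 + l - 12)/(l^2 + l - 42)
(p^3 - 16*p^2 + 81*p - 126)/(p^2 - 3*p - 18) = (p^2 - 10*p + 21)/(p + 3)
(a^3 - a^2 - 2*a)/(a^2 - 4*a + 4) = a*(a + 1)/(a - 2)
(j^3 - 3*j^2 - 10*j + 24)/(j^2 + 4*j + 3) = (j^2 - 6*j + 8)/(j + 1)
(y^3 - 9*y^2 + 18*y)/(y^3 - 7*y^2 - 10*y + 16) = y*(y^2 - 9*y + 18)/(y^3 - 7*y^2 - 10*y + 16)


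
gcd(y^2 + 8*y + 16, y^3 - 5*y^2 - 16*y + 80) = y + 4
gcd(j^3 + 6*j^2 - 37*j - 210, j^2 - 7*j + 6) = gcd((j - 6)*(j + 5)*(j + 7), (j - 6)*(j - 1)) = j - 6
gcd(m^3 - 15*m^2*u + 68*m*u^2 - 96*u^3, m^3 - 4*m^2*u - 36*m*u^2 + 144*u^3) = -m + 4*u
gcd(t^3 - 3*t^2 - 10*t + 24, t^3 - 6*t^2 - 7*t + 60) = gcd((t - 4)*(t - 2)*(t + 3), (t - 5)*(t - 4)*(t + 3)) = t^2 - t - 12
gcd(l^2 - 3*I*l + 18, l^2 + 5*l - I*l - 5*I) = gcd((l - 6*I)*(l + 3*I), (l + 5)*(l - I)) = 1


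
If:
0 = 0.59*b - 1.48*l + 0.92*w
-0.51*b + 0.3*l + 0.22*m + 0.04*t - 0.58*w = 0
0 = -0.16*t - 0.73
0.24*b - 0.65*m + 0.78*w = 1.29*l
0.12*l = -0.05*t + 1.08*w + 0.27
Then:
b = 0.03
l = -0.29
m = 0.00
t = -4.56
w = -0.49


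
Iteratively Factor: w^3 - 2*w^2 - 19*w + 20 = (w - 5)*(w^2 + 3*w - 4) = (w - 5)*(w + 4)*(w - 1)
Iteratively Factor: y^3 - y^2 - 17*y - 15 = (y - 5)*(y^2 + 4*y + 3) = (y - 5)*(y + 1)*(y + 3)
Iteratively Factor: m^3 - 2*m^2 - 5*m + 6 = (m + 2)*(m^2 - 4*m + 3) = (m - 3)*(m + 2)*(m - 1)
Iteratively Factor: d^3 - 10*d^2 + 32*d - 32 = (d - 4)*(d^2 - 6*d + 8) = (d - 4)*(d - 2)*(d - 4)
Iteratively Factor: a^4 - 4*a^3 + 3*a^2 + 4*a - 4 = (a - 1)*(a^3 - 3*a^2 + 4) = (a - 2)*(a - 1)*(a^2 - a - 2) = (a - 2)*(a - 1)*(a + 1)*(a - 2)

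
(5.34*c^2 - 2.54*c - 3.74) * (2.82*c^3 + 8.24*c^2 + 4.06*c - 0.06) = 15.0588*c^5 + 36.8388*c^4 - 9.796*c^3 - 41.4504*c^2 - 15.032*c + 0.2244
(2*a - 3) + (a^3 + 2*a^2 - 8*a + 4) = a^3 + 2*a^2 - 6*a + 1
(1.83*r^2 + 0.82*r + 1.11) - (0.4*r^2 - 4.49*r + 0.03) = 1.43*r^2 + 5.31*r + 1.08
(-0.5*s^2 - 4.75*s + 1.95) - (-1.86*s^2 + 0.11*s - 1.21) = 1.36*s^2 - 4.86*s + 3.16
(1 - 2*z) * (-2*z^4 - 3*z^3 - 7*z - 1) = 4*z^5 + 4*z^4 - 3*z^3 + 14*z^2 - 5*z - 1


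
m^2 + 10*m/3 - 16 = (m - 8/3)*(m + 6)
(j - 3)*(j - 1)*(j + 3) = j^3 - j^2 - 9*j + 9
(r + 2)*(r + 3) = r^2 + 5*r + 6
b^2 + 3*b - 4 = (b - 1)*(b + 4)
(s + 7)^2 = s^2 + 14*s + 49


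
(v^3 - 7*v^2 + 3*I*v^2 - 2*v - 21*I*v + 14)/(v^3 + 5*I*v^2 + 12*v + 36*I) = (v^2 + v*(-7 + I) - 7*I)/(v^2 + 3*I*v + 18)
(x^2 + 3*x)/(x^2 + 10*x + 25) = x*(x + 3)/(x^2 + 10*x + 25)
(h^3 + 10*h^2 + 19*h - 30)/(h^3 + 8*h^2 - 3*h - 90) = (h - 1)/(h - 3)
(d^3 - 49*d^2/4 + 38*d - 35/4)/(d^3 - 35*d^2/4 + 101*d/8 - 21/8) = 2*(d - 5)/(2*d - 3)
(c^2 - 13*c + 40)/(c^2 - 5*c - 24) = (c - 5)/(c + 3)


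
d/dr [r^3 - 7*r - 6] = 3*r^2 - 7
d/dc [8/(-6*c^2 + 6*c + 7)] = 48*(2*c - 1)/(-6*c^2 + 6*c + 7)^2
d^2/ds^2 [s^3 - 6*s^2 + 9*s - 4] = 6*s - 12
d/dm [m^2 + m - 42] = 2*m + 1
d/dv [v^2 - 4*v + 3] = 2*v - 4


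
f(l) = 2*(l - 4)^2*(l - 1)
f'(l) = 2*(l - 4)^2 + 2*(l - 1)*(2*l - 8) = 6*(l - 4)*(l - 2)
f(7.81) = 197.71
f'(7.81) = 132.82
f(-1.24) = -123.01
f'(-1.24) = 101.87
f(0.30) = -19.17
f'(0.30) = 37.74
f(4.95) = 7.13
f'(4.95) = 16.82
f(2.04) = 7.99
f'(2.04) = -0.47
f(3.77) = 0.29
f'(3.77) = -2.44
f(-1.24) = -123.01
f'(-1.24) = 101.87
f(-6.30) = -1548.91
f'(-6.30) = 512.94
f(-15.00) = -11552.00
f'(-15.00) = 1938.00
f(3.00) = 4.00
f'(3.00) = -6.00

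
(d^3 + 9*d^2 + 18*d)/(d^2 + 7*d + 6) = d*(d + 3)/(d + 1)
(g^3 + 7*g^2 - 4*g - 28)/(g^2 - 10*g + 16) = (g^2 + 9*g + 14)/(g - 8)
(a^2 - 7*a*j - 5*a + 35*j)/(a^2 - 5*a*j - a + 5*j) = (a^2 - 7*a*j - 5*a + 35*j)/(a^2 - 5*a*j - a + 5*j)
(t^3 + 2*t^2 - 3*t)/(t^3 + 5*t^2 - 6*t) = (t + 3)/(t + 6)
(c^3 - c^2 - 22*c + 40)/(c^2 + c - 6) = (c^2 + c - 20)/(c + 3)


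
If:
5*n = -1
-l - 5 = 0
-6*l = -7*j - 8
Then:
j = -38/7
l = -5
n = -1/5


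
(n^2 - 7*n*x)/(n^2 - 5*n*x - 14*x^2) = n/(n + 2*x)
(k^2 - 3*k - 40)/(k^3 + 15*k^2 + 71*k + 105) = (k - 8)/(k^2 + 10*k + 21)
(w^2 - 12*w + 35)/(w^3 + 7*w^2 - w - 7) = (w^2 - 12*w + 35)/(w^3 + 7*w^2 - w - 7)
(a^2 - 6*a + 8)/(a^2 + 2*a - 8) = (a - 4)/(a + 4)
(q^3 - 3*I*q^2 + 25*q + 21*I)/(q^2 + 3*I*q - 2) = (q^2 - 4*I*q + 21)/(q + 2*I)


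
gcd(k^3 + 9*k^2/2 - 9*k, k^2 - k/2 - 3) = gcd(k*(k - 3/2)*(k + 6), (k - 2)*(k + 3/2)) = 1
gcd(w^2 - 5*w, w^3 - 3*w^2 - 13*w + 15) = w - 5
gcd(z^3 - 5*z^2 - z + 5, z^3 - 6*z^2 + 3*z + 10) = z^2 - 4*z - 5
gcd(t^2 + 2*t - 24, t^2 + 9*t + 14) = 1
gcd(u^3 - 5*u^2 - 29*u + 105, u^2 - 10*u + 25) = 1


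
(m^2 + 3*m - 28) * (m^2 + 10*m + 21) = m^4 + 13*m^3 + 23*m^2 - 217*m - 588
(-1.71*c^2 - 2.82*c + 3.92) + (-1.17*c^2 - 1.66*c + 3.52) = -2.88*c^2 - 4.48*c + 7.44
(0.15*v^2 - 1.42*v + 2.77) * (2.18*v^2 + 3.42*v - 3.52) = 0.327*v^4 - 2.5826*v^3 + 0.6542*v^2 + 14.4718*v - 9.7504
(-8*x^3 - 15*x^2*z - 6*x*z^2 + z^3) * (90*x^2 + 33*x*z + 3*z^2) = -720*x^5 - 1614*x^4*z - 1059*x^3*z^2 - 153*x^2*z^3 + 15*x*z^4 + 3*z^5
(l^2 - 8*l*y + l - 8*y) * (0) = 0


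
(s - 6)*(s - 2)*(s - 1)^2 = s^4 - 10*s^3 + 29*s^2 - 32*s + 12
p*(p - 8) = p^2 - 8*p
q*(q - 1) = q^2 - q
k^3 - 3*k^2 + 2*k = k*(k - 2)*(k - 1)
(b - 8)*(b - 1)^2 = b^3 - 10*b^2 + 17*b - 8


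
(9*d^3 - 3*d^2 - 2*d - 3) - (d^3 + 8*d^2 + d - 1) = 8*d^3 - 11*d^2 - 3*d - 2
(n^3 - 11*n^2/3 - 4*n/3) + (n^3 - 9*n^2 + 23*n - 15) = 2*n^3 - 38*n^2/3 + 65*n/3 - 15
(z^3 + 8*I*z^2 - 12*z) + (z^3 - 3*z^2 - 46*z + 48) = 2*z^3 - 3*z^2 + 8*I*z^2 - 58*z + 48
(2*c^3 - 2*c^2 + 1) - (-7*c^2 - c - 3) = 2*c^3 + 5*c^2 + c + 4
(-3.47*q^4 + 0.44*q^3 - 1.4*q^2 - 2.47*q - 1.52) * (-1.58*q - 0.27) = 5.4826*q^5 + 0.2417*q^4 + 2.0932*q^3 + 4.2806*q^2 + 3.0685*q + 0.4104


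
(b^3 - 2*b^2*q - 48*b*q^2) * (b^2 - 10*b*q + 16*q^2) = b^5 - 12*b^4*q - 12*b^3*q^2 + 448*b^2*q^3 - 768*b*q^4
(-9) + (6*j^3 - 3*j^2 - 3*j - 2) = 6*j^3 - 3*j^2 - 3*j - 11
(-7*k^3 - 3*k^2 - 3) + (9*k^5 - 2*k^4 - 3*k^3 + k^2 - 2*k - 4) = 9*k^5 - 2*k^4 - 10*k^3 - 2*k^2 - 2*k - 7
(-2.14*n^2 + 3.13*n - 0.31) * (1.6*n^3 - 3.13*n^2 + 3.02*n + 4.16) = -3.424*n^5 + 11.7062*n^4 - 16.7557*n^3 + 1.5205*n^2 + 12.0846*n - 1.2896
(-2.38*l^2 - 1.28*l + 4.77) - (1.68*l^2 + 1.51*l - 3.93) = -4.06*l^2 - 2.79*l + 8.7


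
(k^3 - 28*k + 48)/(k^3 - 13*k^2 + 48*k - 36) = (k^3 - 28*k + 48)/(k^3 - 13*k^2 + 48*k - 36)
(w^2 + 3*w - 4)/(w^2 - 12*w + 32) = (w^2 + 3*w - 4)/(w^2 - 12*w + 32)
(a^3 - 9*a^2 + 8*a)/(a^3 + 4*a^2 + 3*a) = (a^2 - 9*a + 8)/(a^2 + 4*a + 3)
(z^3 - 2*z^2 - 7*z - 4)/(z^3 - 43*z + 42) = (z^3 - 2*z^2 - 7*z - 4)/(z^3 - 43*z + 42)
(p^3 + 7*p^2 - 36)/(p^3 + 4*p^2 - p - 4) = (p^3 + 7*p^2 - 36)/(p^3 + 4*p^2 - p - 4)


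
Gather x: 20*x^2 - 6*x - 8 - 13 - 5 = 20*x^2 - 6*x - 26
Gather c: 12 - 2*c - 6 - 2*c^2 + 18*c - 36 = -2*c^2 + 16*c - 30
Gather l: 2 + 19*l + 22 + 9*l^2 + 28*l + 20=9*l^2 + 47*l + 44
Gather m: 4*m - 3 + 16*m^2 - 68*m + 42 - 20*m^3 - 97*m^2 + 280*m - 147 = -20*m^3 - 81*m^2 + 216*m - 108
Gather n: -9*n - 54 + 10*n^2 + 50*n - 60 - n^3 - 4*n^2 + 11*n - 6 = -n^3 + 6*n^2 + 52*n - 120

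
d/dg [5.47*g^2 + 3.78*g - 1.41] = 10.94*g + 3.78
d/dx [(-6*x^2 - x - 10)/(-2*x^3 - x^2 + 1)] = (-2*x*(3*x + 1)*(6*x^2 + x + 10) + (12*x + 1)*(2*x^3 + x^2 - 1))/(2*x^3 + x^2 - 1)^2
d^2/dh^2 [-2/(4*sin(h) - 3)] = 8*(4*sin(h)^2 + 3*sin(h) - 8)/(4*sin(h) - 3)^3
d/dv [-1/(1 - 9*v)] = -9/(9*v - 1)^2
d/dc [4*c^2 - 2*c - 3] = 8*c - 2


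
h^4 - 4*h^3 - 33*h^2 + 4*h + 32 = (h - 8)*(h - 1)*(h + 1)*(h + 4)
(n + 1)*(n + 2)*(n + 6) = n^3 + 9*n^2 + 20*n + 12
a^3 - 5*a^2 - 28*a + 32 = (a - 8)*(a - 1)*(a + 4)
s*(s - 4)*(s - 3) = s^3 - 7*s^2 + 12*s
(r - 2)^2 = r^2 - 4*r + 4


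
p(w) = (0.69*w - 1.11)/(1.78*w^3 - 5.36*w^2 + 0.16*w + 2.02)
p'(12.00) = -0.00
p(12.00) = 0.00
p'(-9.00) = 0.00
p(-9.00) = 0.00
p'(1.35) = -0.30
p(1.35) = 0.06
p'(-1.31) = 0.30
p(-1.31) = 0.18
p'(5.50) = -0.01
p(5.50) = 0.02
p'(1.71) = -0.15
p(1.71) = -0.02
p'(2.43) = -0.42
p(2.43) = -0.15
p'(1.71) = -0.15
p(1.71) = -0.02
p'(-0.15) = 1.02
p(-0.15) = -0.65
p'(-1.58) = 0.16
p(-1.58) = 0.12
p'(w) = (0.69*w - 1.11)*(-5.34*w^2 + 10.72*w - 0.16)/(1.78*w^3 - 5.36*w^2 + 0.16*w + 2.02)^2 + 0.69/(1.78*w^3 - 5.36*w^2 + 0.16*w + 2.02)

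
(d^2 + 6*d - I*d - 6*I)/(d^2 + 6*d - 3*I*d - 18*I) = (d - I)/(d - 3*I)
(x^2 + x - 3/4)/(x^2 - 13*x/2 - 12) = (x - 1/2)/(x - 8)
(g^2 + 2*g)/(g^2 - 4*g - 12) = g/(g - 6)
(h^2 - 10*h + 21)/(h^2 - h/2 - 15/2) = 2*(h - 7)/(2*h + 5)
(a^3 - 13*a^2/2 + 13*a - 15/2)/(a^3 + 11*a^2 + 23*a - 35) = (2*a^2 - 11*a + 15)/(2*(a^2 + 12*a + 35))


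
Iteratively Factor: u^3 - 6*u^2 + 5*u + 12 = (u - 4)*(u^2 - 2*u - 3) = (u - 4)*(u - 3)*(u + 1)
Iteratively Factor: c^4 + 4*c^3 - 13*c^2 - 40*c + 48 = (c + 4)*(c^3 - 13*c + 12) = (c + 4)^2*(c^2 - 4*c + 3) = (c - 1)*(c + 4)^2*(c - 3)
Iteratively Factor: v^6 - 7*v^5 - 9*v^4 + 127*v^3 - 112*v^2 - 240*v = (v - 3)*(v^5 - 4*v^4 - 21*v^3 + 64*v^2 + 80*v) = (v - 5)*(v - 3)*(v^4 + v^3 - 16*v^2 - 16*v) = v*(v - 5)*(v - 3)*(v^3 + v^2 - 16*v - 16) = v*(v - 5)*(v - 4)*(v - 3)*(v^2 + 5*v + 4) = v*(v - 5)*(v - 4)*(v - 3)*(v + 1)*(v + 4)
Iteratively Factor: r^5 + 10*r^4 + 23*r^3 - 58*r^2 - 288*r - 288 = (r + 4)*(r^4 + 6*r^3 - r^2 - 54*r - 72) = (r - 3)*(r + 4)*(r^3 + 9*r^2 + 26*r + 24) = (r - 3)*(r + 3)*(r + 4)*(r^2 + 6*r + 8) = (r - 3)*(r + 3)*(r + 4)^2*(r + 2)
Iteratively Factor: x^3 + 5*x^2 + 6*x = (x + 3)*(x^2 + 2*x) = x*(x + 3)*(x + 2)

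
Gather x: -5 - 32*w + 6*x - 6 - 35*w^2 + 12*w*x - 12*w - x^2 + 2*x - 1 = -35*w^2 - 44*w - x^2 + x*(12*w + 8) - 12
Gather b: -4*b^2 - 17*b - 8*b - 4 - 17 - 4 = -4*b^2 - 25*b - 25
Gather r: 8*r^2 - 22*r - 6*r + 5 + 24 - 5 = 8*r^2 - 28*r + 24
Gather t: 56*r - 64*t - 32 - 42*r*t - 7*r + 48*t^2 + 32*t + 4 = 49*r + 48*t^2 + t*(-42*r - 32) - 28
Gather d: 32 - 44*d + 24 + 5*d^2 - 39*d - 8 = 5*d^2 - 83*d + 48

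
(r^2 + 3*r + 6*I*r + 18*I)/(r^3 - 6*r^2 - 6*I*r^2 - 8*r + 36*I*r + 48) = (r^2 + r*(3 + 6*I) + 18*I)/(r^3 + r^2*(-6 - 6*I) + r*(-8 + 36*I) + 48)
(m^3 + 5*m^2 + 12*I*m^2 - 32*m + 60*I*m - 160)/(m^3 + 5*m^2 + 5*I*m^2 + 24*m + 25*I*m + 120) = (m + 4*I)/(m - 3*I)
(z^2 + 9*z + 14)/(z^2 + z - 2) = (z + 7)/(z - 1)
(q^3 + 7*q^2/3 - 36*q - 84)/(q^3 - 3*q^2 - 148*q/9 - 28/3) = 3*(q + 6)/(3*q + 2)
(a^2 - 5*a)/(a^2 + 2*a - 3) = a*(a - 5)/(a^2 + 2*a - 3)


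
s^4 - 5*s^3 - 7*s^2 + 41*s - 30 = (s - 5)*(s - 2)*(s - 1)*(s + 3)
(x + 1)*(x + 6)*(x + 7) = x^3 + 14*x^2 + 55*x + 42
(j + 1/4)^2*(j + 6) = j^3 + 13*j^2/2 + 49*j/16 + 3/8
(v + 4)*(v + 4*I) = v^2 + 4*v + 4*I*v + 16*I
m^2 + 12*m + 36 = (m + 6)^2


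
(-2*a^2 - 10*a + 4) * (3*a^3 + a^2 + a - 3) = -6*a^5 - 32*a^4 + 34*a - 12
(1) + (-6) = -5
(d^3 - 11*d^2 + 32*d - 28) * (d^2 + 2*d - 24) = d^5 - 9*d^4 - 14*d^3 + 300*d^2 - 824*d + 672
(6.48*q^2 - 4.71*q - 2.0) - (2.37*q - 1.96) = 6.48*q^2 - 7.08*q - 0.04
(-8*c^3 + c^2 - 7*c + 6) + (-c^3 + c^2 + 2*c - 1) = -9*c^3 + 2*c^2 - 5*c + 5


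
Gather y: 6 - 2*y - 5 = 1 - 2*y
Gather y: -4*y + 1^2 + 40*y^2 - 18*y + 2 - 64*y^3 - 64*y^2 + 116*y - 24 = -64*y^3 - 24*y^2 + 94*y - 21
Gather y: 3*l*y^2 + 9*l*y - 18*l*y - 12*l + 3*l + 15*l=3*l*y^2 - 9*l*y + 6*l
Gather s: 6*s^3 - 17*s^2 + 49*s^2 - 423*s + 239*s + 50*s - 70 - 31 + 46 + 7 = 6*s^3 + 32*s^2 - 134*s - 48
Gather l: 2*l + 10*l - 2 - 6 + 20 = 12*l + 12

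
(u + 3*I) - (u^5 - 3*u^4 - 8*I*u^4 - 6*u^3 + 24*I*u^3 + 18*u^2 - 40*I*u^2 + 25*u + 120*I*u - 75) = -u^5 + 3*u^4 + 8*I*u^4 + 6*u^3 - 24*I*u^3 - 18*u^2 + 40*I*u^2 - 24*u - 120*I*u + 75 + 3*I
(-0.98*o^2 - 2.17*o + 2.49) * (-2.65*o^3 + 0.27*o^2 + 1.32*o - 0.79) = 2.597*o^5 + 5.4859*o^4 - 8.478*o^3 - 1.4179*o^2 + 5.0011*o - 1.9671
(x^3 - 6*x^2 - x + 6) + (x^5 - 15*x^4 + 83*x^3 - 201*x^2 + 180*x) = x^5 - 15*x^4 + 84*x^3 - 207*x^2 + 179*x + 6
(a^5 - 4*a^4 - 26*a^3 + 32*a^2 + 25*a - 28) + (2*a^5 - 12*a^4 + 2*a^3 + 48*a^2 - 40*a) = 3*a^5 - 16*a^4 - 24*a^3 + 80*a^2 - 15*a - 28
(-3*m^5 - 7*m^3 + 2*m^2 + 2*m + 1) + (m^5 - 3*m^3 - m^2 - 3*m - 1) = -2*m^5 - 10*m^3 + m^2 - m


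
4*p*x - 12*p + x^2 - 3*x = (4*p + x)*(x - 3)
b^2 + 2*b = b*(b + 2)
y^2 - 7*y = y*(y - 7)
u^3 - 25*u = u*(u - 5)*(u + 5)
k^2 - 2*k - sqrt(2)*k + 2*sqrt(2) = (k - 2)*(k - sqrt(2))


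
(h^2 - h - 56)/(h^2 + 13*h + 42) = (h - 8)/(h + 6)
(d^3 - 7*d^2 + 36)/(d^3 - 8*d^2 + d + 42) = (d - 6)/(d - 7)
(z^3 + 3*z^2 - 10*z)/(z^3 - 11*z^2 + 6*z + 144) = z*(z^2 + 3*z - 10)/(z^3 - 11*z^2 + 6*z + 144)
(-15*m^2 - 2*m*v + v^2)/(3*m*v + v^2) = (-5*m + v)/v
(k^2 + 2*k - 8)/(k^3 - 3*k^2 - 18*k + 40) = 1/(k - 5)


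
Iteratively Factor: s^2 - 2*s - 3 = (s + 1)*(s - 3)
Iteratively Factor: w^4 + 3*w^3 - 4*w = (w)*(w^3 + 3*w^2 - 4) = w*(w - 1)*(w^2 + 4*w + 4) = w*(w - 1)*(w + 2)*(w + 2)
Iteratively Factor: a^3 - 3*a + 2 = (a - 1)*(a^2 + a - 2) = (a - 1)*(a + 2)*(a - 1)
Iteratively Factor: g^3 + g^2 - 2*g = (g + 2)*(g^2 - g) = (g - 1)*(g + 2)*(g)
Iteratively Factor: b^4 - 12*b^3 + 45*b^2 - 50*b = (b - 2)*(b^3 - 10*b^2 + 25*b) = (b - 5)*(b - 2)*(b^2 - 5*b) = (b - 5)^2*(b - 2)*(b)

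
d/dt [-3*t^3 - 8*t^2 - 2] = t*(-9*t - 16)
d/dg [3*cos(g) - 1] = -3*sin(g)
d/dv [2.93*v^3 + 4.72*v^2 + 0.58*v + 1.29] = 8.79*v^2 + 9.44*v + 0.58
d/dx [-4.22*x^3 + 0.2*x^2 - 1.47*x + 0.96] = -12.66*x^2 + 0.4*x - 1.47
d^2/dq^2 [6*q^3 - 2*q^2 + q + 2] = 36*q - 4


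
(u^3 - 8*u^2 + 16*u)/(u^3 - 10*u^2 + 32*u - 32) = u/(u - 2)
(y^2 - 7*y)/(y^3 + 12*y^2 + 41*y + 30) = y*(y - 7)/(y^3 + 12*y^2 + 41*y + 30)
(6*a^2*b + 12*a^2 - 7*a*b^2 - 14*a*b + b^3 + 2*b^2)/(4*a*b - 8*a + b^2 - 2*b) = (6*a^2*b + 12*a^2 - 7*a*b^2 - 14*a*b + b^3 + 2*b^2)/(4*a*b - 8*a + b^2 - 2*b)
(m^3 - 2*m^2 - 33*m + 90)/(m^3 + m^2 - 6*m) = (m^3 - 2*m^2 - 33*m + 90)/(m*(m^2 + m - 6))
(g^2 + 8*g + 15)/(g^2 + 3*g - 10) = (g + 3)/(g - 2)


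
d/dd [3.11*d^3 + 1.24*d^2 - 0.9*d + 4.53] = 9.33*d^2 + 2.48*d - 0.9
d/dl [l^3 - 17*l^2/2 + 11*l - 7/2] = 3*l^2 - 17*l + 11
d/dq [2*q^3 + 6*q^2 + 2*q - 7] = 6*q^2 + 12*q + 2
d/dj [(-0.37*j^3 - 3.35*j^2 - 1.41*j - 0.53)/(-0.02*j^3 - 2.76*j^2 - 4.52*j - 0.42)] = (0.954199999999999*j^4 + 3.2884*j^3 + 11.6848*j^2 - 0.111599999999999*j - 1.8034)/(0.0004*j^6 + 0.1104*j^5 + 7.7984*j^4 + 24.9672*j^3 + 22.7488*j^2 + 3.7968*j + 0.1764)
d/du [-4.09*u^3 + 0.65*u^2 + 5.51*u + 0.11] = -12.27*u^2 + 1.3*u + 5.51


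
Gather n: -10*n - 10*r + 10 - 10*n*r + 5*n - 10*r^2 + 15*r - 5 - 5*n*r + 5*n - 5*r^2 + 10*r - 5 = -15*n*r - 15*r^2 + 15*r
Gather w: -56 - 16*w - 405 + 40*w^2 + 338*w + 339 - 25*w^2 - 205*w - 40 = 15*w^2 + 117*w - 162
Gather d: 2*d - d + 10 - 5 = d + 5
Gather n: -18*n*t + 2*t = -18*n*t + 2*t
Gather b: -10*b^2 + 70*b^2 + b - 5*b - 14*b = 60*b^2 - 18*b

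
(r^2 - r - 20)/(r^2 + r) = (r^2 - r - 20)/(r*(r + 1))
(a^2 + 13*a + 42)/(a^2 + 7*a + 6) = (a + 7)/(a + 1)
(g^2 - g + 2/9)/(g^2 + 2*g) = (g^2 - g + 2/9)/(g*(g + 2))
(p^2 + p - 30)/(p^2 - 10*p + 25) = (p + 6)/(p - 5)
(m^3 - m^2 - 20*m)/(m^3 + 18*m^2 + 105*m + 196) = m*(m - 5)/(m^2 + 14*m + 49)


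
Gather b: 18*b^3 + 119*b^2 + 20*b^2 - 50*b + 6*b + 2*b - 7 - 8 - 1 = 18*b^3 + 139*b^2 - 42*b - 16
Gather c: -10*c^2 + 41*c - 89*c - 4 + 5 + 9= -10*c^2 - 48*c + 10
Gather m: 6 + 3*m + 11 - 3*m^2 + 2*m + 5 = -3*m^2 + 5*m + 22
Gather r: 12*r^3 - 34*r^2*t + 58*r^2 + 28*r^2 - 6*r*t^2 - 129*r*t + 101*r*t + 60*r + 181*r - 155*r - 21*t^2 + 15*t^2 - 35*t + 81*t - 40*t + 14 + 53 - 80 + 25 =12*r^3 + r^2*(86 - 34*t) + r*(-6*t^2 - 28*t + 86) - 6*t^2 + 6*t + 12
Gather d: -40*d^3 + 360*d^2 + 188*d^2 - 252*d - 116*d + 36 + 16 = -40*d^3 + 548*d^2 - 368*d + 52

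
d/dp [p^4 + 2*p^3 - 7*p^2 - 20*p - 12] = 4*p^3 + 6*p^2 - 14*p - 20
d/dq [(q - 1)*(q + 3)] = 2*q + 2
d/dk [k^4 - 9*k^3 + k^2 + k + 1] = 4*k^3 - 27*k^2 + 2*k + 1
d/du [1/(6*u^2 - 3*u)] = (1 - 4*u)/(3*u^2*(2*u - 1)^2)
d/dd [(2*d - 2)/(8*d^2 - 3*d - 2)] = 2*(-8*d^2 + 16*d - 5)/(64*d^4 - 48*d^3 - 23*d^2 + 12*d + 4)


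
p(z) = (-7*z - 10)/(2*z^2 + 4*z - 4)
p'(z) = (-7*z - 10)*(-4*z - 4)/(2*z^2 + 4*z - 4)^2 - 7/(2*z^2 + 4*z - 4) = (7*z^2 + 20*z + 34)/(2*(z^4 + 4*z^3 - 8*z + 4))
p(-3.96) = 1.54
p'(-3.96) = 0.97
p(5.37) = -0.63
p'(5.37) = 0.12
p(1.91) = -2.14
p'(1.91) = 1.63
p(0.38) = 5.78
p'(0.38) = 17.75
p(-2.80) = 20.00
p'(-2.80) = 285.42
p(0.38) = 5.78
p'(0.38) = 17.75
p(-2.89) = 8.94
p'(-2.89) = 52.96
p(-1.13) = 0.35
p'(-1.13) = 1.14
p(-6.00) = 0.73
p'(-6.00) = 0.17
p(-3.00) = 5.50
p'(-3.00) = 18.50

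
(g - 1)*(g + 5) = g^2 + 4*g - 5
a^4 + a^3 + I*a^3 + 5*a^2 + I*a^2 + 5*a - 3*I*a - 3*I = (a + 1)*(a - I)^2*(a + 3*I)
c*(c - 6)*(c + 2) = c^3 - 4*c^2 - 12*c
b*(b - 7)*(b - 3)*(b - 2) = b^4 - 12*b^3 + 41*b^2 - 42*b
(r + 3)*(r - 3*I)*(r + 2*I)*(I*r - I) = I*r^4 + r^3 + 2*I*r^3 + 2*r^2 + 3*I*r^2 - 3*r + 12*I*r - 18*I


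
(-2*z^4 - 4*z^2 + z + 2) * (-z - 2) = 2*z^5 + 4*z^4 + 4*z^3 + 7*z^2 - 4*z - 4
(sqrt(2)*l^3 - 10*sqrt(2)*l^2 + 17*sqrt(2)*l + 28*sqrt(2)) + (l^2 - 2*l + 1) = sqrt(2)*l^3 - 10*sqrt(2)*l^2 + l^2 - 2*l + 17*sqrt(2)*l + 1 + 28*sqrt(2)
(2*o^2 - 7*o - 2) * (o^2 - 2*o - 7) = 2*o^4 - 11*o^3 - 2*o^2 + 53*o + 14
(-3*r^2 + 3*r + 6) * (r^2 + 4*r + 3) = -3*r^4 - 9*r^3 + 9*r^2 + 33*r + 18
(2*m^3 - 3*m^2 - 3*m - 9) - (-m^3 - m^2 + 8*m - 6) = 3*m^3 - 2*m^2 - 11*m - 3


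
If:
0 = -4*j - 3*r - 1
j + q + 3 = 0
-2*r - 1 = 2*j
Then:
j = 1/2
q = -7/2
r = -1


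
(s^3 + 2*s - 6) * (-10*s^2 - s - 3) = -10*s^5 - s^4 - 23*s^3 + 58*s^2 + 18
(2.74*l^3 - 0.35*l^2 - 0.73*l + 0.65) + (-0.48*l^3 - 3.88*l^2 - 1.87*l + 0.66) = 2.26*l^3 - 4.23*l^2 - 2.6*l + 1.31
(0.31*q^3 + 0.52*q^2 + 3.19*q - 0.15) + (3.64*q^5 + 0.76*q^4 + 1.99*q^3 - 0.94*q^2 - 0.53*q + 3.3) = 3.64*q^5 + 0.76*q^4 + 2.3*q^3 - 0.42*q^2 + 2.66*q + 3.15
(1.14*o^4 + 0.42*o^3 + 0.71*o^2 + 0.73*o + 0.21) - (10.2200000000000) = 1.14*o^4 + 0.42*o^3 + 0.71*o^2 + 0.73*o - 10.01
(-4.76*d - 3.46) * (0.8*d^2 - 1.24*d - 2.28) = -3.808*d^3 + 3.1344*d^2 + 15.1432*d + 7.8888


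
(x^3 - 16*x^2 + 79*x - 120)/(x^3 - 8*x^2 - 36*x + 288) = (x^2 - 8*x + 15)/(x^2 - 36)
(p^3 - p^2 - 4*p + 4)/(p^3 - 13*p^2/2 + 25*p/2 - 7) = 2*(p + 2)/(2*p - 7)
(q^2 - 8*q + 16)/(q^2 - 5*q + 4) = (q - 4)/(q - 1)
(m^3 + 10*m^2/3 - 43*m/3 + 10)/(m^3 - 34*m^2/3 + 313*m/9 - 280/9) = 3*(m^2 + 5*m - 6)/(3*m^2 - 29*m + 56)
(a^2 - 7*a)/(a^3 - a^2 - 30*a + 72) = a*(a - 7)/(a^3 - a^2 - 30*a + 72)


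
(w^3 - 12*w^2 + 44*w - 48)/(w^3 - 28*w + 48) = (w - 6)/(w + 6)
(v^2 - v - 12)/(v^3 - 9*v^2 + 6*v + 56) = (v + 3)/(v^2 - 5*v - 14)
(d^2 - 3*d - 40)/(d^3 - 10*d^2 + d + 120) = (d + 5)/(d^2 - 2*d - 15)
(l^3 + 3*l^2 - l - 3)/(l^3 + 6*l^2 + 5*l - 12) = (l + 1)/(l + 4)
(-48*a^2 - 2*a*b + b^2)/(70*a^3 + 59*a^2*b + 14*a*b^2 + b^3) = (-48*a^2 - 2*a*b + b^2)/(70*a^3 + 59*a^2*b + 14*a*b^2 + b^3)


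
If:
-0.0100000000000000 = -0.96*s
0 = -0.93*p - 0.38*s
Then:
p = -0.00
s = 0.01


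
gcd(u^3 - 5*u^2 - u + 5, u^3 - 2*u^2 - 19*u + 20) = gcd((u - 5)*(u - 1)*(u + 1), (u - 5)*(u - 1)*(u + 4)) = u^2 - 6*u + 5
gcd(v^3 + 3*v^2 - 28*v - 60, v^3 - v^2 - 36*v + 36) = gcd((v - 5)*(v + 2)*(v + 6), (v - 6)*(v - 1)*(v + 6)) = v + 6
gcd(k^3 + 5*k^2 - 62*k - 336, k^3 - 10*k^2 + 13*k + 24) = k - 8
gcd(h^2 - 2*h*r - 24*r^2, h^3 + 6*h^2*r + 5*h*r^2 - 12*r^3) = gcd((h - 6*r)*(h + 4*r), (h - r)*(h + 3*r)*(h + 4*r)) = h + 4*r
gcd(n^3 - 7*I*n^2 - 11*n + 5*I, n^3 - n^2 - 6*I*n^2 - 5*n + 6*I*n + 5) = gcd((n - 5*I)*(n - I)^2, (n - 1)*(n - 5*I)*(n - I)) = n^2 - 6*I*n - 5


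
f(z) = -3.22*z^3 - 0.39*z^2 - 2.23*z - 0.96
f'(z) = -9.66*z^2 - 0.78*z - 2.23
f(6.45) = -895.61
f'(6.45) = -409.14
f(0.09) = -1.17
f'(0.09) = -2.38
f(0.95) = -6.19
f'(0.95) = -11.69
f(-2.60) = 58.80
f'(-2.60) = -65.50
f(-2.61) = 59.45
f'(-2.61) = -66.00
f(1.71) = -22.01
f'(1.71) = -31.81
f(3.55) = -157.85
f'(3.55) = -126.74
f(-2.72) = 67.02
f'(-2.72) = -71.58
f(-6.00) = 693.90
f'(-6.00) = -345.31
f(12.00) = -5648.04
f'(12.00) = -1402.63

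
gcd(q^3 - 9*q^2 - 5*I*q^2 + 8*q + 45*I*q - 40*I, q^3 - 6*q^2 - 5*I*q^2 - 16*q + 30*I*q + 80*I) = q^2 + q*(-8 - 5*I) + 40*I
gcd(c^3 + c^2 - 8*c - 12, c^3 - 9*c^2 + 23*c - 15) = c - 3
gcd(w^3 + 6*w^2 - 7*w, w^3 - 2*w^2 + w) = w^2 - w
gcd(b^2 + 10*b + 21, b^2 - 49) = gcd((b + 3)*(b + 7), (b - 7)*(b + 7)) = b + 7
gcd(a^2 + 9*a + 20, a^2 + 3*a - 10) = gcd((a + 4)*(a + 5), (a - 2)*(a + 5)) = a + 5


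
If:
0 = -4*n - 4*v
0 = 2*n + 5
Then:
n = -5/2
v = 5/2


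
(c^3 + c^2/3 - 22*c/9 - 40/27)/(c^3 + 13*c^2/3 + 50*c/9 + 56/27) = (3*c - 5)/(3*c + 7)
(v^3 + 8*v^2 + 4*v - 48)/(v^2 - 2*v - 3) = (-v^3 - 8*v^2 - 4*v + 48)/(-v^2 + 2*v + 3)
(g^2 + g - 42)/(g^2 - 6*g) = (g + 7)/g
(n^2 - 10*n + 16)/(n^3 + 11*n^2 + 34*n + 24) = (n^2 - 10*n + 16)/(n^3 + 11*n^2 + 34*n + 24)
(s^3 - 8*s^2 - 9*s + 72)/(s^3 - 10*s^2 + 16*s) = (s^2 - 9)/(s*(s - 2))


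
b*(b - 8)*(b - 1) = b^3 - 9*b^2 + 8*b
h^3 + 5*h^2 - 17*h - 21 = (h - 3)*(h + 1)*(h + 7)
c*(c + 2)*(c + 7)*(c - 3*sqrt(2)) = c^4 - 3*sqrt(2)*c^3 + 9*c^3 - 27*sqrt(2)*c^2 + 14*c^2 - 42*sqrt(2)*c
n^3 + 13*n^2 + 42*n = n*(n + 6)*(n + 7)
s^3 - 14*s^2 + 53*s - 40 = (s - 8)*(s - 5)*(s - 1)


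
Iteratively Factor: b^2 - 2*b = (b)*(b - 2)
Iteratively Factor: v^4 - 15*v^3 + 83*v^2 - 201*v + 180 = (v - 5)*(v^3 - 10*v^2 + 33*v - 36) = (v - 5)*(v - 4)*(v^2 - 6*v + 9) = (v - 5)*(v - 4)*(v - 3)*(v - 3)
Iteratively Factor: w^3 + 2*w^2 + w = (w + 1)*(w^2 + w) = w*(w + 1)*(w + 1)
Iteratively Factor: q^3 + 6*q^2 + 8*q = (q + 4)*(q^2 + 2*q) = (q + 2)*(q + 4)*(q)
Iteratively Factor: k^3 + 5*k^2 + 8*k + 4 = (k + 2)*(k^2 + 3*k + 2) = (k + 2)^2*(k + 1)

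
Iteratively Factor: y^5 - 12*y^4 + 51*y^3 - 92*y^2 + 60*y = (y - 3)*(y^4 - 9*y^3 + 24*y^2 - 20*y) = y*(y - 3)*(y^3 - 9*y^2 + 24*y - 20) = y*(y - 3)*(y - 2)*(y^2 - 7*y + 10) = y*(y - 3)*(y - 2)^2*(y - 5)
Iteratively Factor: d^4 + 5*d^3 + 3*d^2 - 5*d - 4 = (d + 1)*(d^3 + 4*d^2 - d - 4) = (d - 1)*(d + 1)*(d^2 + 5*d + 4) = (d - 1)*(d + 1)^2*(d + 4)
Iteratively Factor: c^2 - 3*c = (c)*(c - 3)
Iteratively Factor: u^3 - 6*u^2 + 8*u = (u)*(u^2 - 6*u + 8) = u*(u - 4)*(u - 2)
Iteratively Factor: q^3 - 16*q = (q)*(q^2 - 16) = q*(q + 4)*(q - 4)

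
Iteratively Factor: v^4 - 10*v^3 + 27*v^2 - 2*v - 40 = (v - 5)*(v^3 - 5*v^2 + 2*v + 8) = (v - 5)*(v - 2)*(v^2 - 3*v - 4) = (v - 5)*(v - 2)*(v + 1)*(v - 4)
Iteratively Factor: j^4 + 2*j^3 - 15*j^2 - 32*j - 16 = (j + 1)*(j^3 + j^2 - 16*j - 16) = (j - 4)*(j + 1)*(j^2 + 5*j + 4) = (j - 4)*(j + 1)*(j + 4)*(j + 1)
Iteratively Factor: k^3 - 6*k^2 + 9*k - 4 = (k - 1)*(k^2 - 5*k + 4) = (k - 1)^2*(k - 4)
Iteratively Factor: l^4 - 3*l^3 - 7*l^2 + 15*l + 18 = (l - 3)*(l^3 - 7*l - 6) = (l - 3)*(l + 2)*(l^2 - 2*l - 3) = (l - 3)^2*(l + 2)*(l + 1)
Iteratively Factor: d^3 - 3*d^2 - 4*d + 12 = (d - 2)*(d^2 - d - 6) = (d - 2)*(d + 2)*(d - 3)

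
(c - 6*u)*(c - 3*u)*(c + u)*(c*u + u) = c^4*u - 8*c^3*u^2 + c^3*u + 9*c^2*u^3 - 8*c^2*u^2 + 18*c*u^4 + 9*c*u^3 + 18*u^4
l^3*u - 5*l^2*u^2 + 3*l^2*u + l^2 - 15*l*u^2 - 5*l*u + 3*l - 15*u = (l + 3)*(l - 5*u)*(l*u + 1)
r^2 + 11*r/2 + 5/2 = (r + 1/2)*(r + 5)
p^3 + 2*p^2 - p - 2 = (p - 1)*(p + 1)*(p + 2)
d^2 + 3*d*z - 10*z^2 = (d - 2*z)*(d + 5*z)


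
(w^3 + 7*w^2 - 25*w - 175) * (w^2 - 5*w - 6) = w^5 + 2*w^4 - 66*w^3 - 92*w^2 + 1025*w + 1050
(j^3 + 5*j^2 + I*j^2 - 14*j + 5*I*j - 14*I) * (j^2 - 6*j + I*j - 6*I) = j^5 - j^4 + 2*I*j^4 - 45*j^3 - 2*I*j^3 + 85*j^2 - 88*I*j^2 + 44*j + 168*I*j - 84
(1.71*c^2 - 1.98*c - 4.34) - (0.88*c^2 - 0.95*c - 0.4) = 0.83*c^2 - 1.03*c - 3.94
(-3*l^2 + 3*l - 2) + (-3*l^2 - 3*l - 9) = -6*l^2 - 11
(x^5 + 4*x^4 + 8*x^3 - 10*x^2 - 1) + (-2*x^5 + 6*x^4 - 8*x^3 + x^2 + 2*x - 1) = -x^5 + 10*x^4 - 9*x^2 + 2*x - 2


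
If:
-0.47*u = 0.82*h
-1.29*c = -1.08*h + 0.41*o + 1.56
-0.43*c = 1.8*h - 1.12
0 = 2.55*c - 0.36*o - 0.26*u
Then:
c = -0.28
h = 0.69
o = -1.11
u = -1.20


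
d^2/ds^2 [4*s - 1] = 0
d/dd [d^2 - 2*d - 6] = 2*d - 2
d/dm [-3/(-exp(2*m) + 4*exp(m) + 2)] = 6*(2 - exp(m))*exp(m)/(-exp(2*m) + 4*exp(m) + 2)^2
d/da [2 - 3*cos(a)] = 3*sin(a)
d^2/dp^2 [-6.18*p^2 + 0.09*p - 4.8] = -12.3600000000000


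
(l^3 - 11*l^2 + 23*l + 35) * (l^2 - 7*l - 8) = l^5 - 18*l^4 + 92*l^3 - 38*l^2 - 429*l - 280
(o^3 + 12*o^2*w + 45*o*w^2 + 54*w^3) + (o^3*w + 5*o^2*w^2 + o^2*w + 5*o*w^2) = o^3*w + o^3 + 5*o^2*w^2 + 13*o^2*w + 50*o*w^2 + 54*w^3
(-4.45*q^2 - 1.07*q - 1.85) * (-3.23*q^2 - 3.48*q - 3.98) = 14.3735*q^4 + 18.9421*q^3 + 27.4101*q^2 + 10.6966*q + 7.363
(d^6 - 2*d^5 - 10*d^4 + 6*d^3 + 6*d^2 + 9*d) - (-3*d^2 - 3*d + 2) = d^6 - 2*d^5 - 10*d^4 + 6*d^3 + 9*d^2 + 12*d - 2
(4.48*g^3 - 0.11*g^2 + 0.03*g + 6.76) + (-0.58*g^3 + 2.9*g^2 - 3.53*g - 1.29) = 3.9*g^3 + 2.79*g^2 - 3.5*g + 5.47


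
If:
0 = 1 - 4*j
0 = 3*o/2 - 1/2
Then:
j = 1/4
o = 1/3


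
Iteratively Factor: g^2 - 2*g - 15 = (g + 3)*(g - 5)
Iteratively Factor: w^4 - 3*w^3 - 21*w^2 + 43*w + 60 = (w - 5)*(w^3 + 2*w^2 - 11*w - 12) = (w - 5)*(w + 4)*(w^2 - 2*w - 3) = (w - 5)*(w + 1)*(w + 4)*(w - 3)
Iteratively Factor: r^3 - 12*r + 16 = (r - 2)*(r^2 + 2*r - 8) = (r - 2)*(r + 4)*(r - 2)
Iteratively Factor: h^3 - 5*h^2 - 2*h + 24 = (h + 2)*(h^2 - 7*h + 12) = (h - 3)*(h + 2)*(h - 4)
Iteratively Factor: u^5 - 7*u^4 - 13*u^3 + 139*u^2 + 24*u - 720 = (u - 5)*(u^4 - 2*u^3 - 23*u^2 + 24*u + 144) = (u - 5)*(u - 4)*(u^3 + 2*u^2 - 15*u - 36) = (u - 5)*(u - 4)*(u + 3)*(u^2 - u - 12) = (u - 5)*(u - 4)*(u + 3)^2*(u - 4)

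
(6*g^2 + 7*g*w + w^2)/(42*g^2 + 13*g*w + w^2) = (g + w)/(7*g + w)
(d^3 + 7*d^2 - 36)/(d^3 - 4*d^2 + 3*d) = (d^3 + 7*d^2 - 36)/(d*(d^2 - 4*d + 3))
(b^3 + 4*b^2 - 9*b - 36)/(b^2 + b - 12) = b + 3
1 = 1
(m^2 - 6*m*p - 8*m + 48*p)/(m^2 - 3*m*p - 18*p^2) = (m - 8)/(m + 3*p)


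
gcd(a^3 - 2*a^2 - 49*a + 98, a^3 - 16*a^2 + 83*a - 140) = a - 7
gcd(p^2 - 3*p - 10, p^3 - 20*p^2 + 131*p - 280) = p - 5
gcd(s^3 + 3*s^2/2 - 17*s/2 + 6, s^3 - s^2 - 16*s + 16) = s^2 + 3*s - 4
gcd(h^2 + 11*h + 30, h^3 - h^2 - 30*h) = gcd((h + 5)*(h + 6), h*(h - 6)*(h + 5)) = h + 5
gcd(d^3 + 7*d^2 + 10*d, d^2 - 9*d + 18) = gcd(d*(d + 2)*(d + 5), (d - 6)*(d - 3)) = 1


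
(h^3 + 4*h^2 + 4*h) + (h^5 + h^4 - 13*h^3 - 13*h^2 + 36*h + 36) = h^5 + h^4 - 12*h^3 - 9*h^2 + 40*h + 36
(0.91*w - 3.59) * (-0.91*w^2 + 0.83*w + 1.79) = -0.8281*w^3 + 4.0222*w^2 - 1.3508*w - 6.4261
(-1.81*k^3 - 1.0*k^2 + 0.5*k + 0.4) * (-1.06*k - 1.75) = 1.9186*k^4 + 4.2275*k^3 + 1.22*k^2 - 1.299*k - 0.7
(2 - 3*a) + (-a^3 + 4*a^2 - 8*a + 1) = -a^3 + 4*a^2 - 11*a + 3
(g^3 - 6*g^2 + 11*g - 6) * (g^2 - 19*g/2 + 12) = g^5 - 31*g^4/2 + 80*g^3 - 365*g^2/2 + 189*g - 72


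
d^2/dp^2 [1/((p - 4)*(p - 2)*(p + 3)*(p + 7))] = 2*(10*p^6 + 60*p^5 - 183*p^4 - 1084*p^3 + 1323*p^2 + 2262*p + 7324)/(p^12 + 12*p^11 - 45*p^10 - 818*p^9 + 795*p^8 + 21912*p^7 - 12403*p^6 - 278586*p^5 + 186756*p^4 + 1678760*p^3 - 1558368*p^2 - 3894912*p + 4741632)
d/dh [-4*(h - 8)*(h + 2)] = 24 - 8*h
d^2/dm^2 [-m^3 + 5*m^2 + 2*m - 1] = 10 - 6*m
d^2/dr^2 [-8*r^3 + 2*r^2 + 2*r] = 4 - 48*r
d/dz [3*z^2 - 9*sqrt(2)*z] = 6*z - 9*sqrt(2)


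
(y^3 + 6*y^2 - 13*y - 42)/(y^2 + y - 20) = (y^3 + 6*y^2 - 13*y - 42)/(y^2 + y - 20)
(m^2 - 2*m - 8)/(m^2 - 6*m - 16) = (m - 4)/(m - 8)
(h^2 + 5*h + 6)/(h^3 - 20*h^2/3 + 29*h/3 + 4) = 3*(h^2 + 5*h + 6)/(3*h^3 - 20*h^2 + 29*h + 12)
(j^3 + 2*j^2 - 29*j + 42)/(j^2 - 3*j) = j + 5 - 14/j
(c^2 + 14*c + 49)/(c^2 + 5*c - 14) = (c + 7)/(c - 2)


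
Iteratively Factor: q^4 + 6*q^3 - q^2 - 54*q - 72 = (q + 3)*(q^3 + 3*q^2 - 10*q - 24) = (q + 3)*(q + 4)*(q^2 - q - 6) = (q + 2)*(q + 3)*(q + 4)*(q - 3)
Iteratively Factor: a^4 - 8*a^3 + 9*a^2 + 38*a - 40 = (a - 5)*(a^3 - 3*a^2 - 6*a + 8) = (a - 5)*(a + 2)*(a^2 - 5*a + 4) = (a - 5)*(a - 1)*(a + 2)*(a - 4)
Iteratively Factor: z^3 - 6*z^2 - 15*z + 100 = (z + 4)*(z^2 - 10*z + 25) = (z - 5)*(z + 4)*(z - 5)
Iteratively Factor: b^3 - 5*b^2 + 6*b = (b - 3)*(b^2 - 2*b) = (b - 3)*(b - 2)*(b)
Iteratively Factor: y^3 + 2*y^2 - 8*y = (y + 4)*(y^2 - 2*y) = y*(y + 4)*(y - 2)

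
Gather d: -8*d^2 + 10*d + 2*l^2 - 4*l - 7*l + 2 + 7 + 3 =-8*d^2 + 10*d + 2*l^2 - 11*l + 12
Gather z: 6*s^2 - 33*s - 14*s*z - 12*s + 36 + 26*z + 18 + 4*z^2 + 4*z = 6*s^2 - 45*s + 4*z^2 + z*(30 - 14*s) + 54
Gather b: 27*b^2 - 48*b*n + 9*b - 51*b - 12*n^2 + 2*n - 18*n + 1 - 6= 27*b^2 + b*(-48*n - 42) - 12*n^2 - 16*n - 5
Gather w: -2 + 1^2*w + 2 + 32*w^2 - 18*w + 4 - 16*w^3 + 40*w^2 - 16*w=-16*w^3 + 72*w^2 - 33*w + 4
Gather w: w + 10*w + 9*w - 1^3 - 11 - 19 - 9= 20*w - 40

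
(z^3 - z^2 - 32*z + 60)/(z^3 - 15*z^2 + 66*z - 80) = (z + 6)/(z - 8)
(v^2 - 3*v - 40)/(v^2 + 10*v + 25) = (v - 8)/(v + 5)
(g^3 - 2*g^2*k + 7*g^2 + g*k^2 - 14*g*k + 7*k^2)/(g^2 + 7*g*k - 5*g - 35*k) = (g^3 - 2*g^2*k + 7*g^2 + g*k^2 - 14*g*k + 7*k^2)/(g^2 + 7*g*k - 5*g - 35*k)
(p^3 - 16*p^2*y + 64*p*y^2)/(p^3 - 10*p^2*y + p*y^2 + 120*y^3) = p*(-p + 8*y)/(-p^2 + 2*p*y + 15*y^2)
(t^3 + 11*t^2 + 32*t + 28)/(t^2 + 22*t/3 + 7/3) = 3*(t^2 + 4*t + 4)/(3*t + 1)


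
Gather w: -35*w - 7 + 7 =-35*w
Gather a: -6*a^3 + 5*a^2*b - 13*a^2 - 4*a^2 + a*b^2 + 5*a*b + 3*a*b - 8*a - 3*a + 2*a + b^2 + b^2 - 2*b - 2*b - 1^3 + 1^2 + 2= -6*a^3 + a^2*(5*b - 17) + a*(b^2 + 8*b - 9) + 2*b^2 - 4*b + 2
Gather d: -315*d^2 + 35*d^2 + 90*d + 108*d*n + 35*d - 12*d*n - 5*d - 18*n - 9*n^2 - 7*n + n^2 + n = -280*d^2 + d*(96*n + 120) - 8*n^2 - 24*n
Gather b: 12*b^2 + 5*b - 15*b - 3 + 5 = 12*b^2 - 10*b + 2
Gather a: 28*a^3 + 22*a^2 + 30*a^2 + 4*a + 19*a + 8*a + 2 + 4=28*a^3 + 52*a^2 + 31*a + 6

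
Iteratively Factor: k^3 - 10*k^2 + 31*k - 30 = (k - 5)*(k^2 - 5*k + 6) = (k - 5)*(k - 3)*(k - 2)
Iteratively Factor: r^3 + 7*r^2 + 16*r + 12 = (r + 2)*(r^2 + 5*r + 6) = (r + 2)^2*(r + 3)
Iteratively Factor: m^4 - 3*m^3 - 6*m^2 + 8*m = (m - 1)*(m^3 - 2*m^2 - 8*m) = m*(m - 1)*(m^2 - 2*m - 8) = m*(m - 4)*(m - 1)*(m + 2)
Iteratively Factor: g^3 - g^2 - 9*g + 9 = (g + 3)*(g^2 - 4*g + 3) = (g - 3)*(g + 3)*(g - 1)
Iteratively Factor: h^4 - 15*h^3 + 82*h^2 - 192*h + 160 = (h - 4)*(h^3 - 11*h^2 + 38*h - 40) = (h - 4)*(h - 2)*(h^2 - 9*h + 20) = (h - 5)*(h - 4)*(h - 2)*(h - 4)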